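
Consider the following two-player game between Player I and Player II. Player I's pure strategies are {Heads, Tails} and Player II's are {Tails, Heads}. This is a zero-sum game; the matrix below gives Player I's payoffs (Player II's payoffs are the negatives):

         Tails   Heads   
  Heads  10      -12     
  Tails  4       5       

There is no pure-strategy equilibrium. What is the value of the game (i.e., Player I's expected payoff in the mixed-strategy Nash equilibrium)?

v = 98/23

For Player I to be willing to mix, Player I must be indifferent between Heads and Tails, which pins down Player II's mix.
  Player I's payoff from Heads: q·10 + (1−q)·(-12) = 22q - 12
  Player I's payoff from Tails: q·4 + (1−q)·5 = -q + 5
  22q - 12 = -q + 5  ⇒  23q = 17  ⇒  q = 17/23.
The value is Player I's expected payoff against this mix (using Heads): (17/23)·10 + (6/23)·(-12) = 98/23.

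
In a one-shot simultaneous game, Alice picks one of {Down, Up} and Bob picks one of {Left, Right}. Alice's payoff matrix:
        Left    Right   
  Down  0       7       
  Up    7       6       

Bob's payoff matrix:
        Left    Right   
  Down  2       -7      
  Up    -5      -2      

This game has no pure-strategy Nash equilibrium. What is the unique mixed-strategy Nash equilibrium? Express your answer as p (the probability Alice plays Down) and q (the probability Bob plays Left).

For Bob to be willing to mix, Bob must be indifferent between Left and Right, which pins down Alice's mix.
  Bob's expected payoff from Left: p·2 + (1−p)·(-5) = 7p - 5
  Bob's expected payoff from Right: p·(-7) + (1−p)·(-2) = -5p - 2
  7p - 5 = -5p - 2  ⇒  12p = 3  ⇒  p = 1/4.
In a mixed equilibrium Alice is indifferent between Down and Up; this condition fixes q.
  Alice's payoff from Down: q·0 + (1−q)·7 = -7q + 7
  Alice's payoff from Up: q·7 + (1−q)·6 = q + 6
  -7q + 7 = q + 6  ⇒  -8q = -1  ⇒  q = 1/8.

p = 1/4, q = 1/8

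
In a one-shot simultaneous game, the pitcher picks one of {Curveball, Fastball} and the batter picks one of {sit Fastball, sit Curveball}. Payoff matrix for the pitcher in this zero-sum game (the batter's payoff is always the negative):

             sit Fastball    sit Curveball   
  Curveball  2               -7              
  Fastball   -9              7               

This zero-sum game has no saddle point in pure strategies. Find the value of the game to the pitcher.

v = -49/25

The pitcher's indifference between Curveball and Fastball determines the batter's mixing probability q:
  the pitcher's expected payoff from Curveball: q·2 + (1−q)·(-7) = 9q - 7
  the pitcher's expected payoff from Fastball: q·(-9) + (1−q)·7 = -16q + 7
  9q - 7 = -16q + 7  ⇒  25q = 14  ⇒  q = 14/25.
The value is the pitcher's expected payoff against this mix (using Curveball): (14/25)·2 + (11/25)·(-7) = -49/25.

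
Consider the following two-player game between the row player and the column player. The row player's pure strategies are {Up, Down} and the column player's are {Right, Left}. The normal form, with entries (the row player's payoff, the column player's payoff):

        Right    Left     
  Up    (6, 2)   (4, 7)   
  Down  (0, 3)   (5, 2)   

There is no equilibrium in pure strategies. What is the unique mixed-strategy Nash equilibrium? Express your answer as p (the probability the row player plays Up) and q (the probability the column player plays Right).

The row player's mix must leave the column player indifferent between Right and Left.
  the column player's payoff from Right: p·2 + (1−p)·3 = -p + 3
  the column player's payoff from Left: p·7 + (1−p)·2 = 5p + 2
  -p + 3 = 5p + 2  ⇒  -6p = -1  ⇒  p = 1/6.
Set the row player's expected payoff from Up equal to that from Down:
  the row player's expected payoff from Up: q·6 + (1−q)·4 = 2q + 4
  the row player's expected payoff from Down: q·0 + (1−q)·5 = -5q + 5
  2q + 4 = -5q + 5  ⇒  7q = 1  ⇒  q = 1/7.

p = 1/6, q = 1/7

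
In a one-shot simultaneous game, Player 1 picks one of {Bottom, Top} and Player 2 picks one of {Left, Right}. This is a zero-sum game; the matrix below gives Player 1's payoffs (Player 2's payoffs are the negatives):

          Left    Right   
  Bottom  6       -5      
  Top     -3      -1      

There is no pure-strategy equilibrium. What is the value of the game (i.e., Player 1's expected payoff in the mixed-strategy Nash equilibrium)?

v = -21/13

Set Player 1's expected payoff from Bottom equal to that from Top:
  Player 1's payoff to Bottom: q·6 + (1−q)·(-5) = 11q - 5
  Player 1's payoff to Top: q·(-3) + (1−q)·(-1) = -2q - 1
  11q - 5 = -2q - 1  ⇒  13q = 4  ⇒  q = 4/13.
The value is Player 1's expected payoff against this mix (using Bottom): (4/13)·6 + (9/13)·(-5) = -21/13.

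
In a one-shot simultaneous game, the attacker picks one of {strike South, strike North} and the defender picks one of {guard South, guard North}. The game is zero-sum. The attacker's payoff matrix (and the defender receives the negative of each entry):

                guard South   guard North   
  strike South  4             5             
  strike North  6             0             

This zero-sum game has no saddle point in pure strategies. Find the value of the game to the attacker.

Set the attacker's expected payoff from strike South equal to that from strike North:
  the attacker's payoff to strike South: q·4 + (1−q)·5 = -q + 5
  the attacker's payoff to strike North: q·6 + (1−q)·0 = 6q
  -q + 5 = 6q  ⇒  -7q = -5  ⇒  q = 5/7.
The value is the attacker's expected payoff against this mix (using strike South): (5/7)·4 + (2/7)·5 = 30/7.

v = 30/7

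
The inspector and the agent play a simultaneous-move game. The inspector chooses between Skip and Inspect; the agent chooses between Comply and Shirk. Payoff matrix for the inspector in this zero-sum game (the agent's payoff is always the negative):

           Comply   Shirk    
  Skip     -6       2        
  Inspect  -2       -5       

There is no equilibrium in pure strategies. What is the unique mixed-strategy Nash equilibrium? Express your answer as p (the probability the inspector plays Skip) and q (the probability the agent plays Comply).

p = 3/11, q = 7/11

The agent's indifference between Comply and Shirk determines the inspector's mixing probability p:
  the agent's payoff from Comply: p·6 + (1−p)·2 = 4p + 2
  the agent's payoff from Shirk: p·(-2) + (1−p)·5 = -7p + 5
  4p + 2 = -7p + 5  ⇒  11p = 3  ⇒  p = 3/11.
In a mixed equilibrium the inspector is indifferent between Skip and Inspect; this condition fixes q.
  the inspector's expected payoff from Skip: q·(-6) + (1−q)·2 = -8q + 2
  the inspector's expected payoff from Inspect: q·(-2) + (1−q)·(-5) = 3q - 5
  -8q + 2 = 3q - 5  ⇒  -11q = -7  ⇒  q = 7/11.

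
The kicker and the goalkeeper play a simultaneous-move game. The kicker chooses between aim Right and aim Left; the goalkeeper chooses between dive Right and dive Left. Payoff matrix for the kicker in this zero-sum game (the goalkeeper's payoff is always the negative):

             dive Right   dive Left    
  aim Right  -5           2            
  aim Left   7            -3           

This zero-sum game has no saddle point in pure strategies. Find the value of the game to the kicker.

The goalkeeper's mix must leave the kicker indifferent between aim Right and aim Left.
  the kicker's payoff to aim Right: q·(-5) + (1−q)·2 = -7q + 2
  the kicker's payoff to aim Left: q·7 + (1−q)·(-3) = 10q - 3
  -7q + 2 = 10q - 3  ⇒  -17q = -5  ⇒  q = 5/17.
The value is the kicker's expected payoff against this mix (using aim Right): (5/17)·(-5) + (12/17)·2 = -1/17.

v = -1/17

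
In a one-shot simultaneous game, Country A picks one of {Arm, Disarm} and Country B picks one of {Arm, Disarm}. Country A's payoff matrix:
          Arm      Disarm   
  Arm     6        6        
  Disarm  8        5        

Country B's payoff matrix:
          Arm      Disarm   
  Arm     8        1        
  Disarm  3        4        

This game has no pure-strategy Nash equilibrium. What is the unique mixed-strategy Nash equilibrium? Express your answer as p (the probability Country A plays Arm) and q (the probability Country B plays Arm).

p = 1/8, q = 1/3

Country B's indifference between Arm and Disarm determines Country A's mixing probability p:
  Country B's payoff from Arm: p·8 + (1−p)·3 = 5p + 3
  Country B's payoff from Disarm: p·1 + (1−p)·4 = -3p + 4
  5p + 3 = -3p + 4  ⇒  8p = 1  ⇒  p = 1/8.
Country A's indifference between Arm and Disarm determines Country B's mixing probability q:
  Country A's expected payoff from Arm: q·6 + (1−q)·6 = 6
  Country A's expected payoff from Disarm: q·8 + (1−q)·5 = 3q + 5
  6 = 3q + 5  ⇒  -3q = -1  ⇒  q = 1/3.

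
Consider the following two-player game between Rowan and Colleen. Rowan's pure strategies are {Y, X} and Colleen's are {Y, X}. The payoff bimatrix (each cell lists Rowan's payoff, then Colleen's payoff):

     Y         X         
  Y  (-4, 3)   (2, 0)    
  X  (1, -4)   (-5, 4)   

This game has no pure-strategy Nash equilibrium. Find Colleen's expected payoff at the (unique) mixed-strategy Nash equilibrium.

For Colleen to be willing to mix, Colleen must be indifferent between Y and X, which pins down Rowan's mix.
  Colleen's payoff to Y: p·3 + (1−p)·(-4) = 7p - 4
  Colleen's payoff to X: p·0 + (1−p)·4 = -4p + 4
  7p - 4 = -4p + 4  ⇒  11p = 8  ⇒  p = 8/11.
At equilibrium Colleen is indifferent across columns, so Colleen's payoff equals the payoff from Y: (8/11)·3 + (3/11)·(-4) = 12/11.

12/11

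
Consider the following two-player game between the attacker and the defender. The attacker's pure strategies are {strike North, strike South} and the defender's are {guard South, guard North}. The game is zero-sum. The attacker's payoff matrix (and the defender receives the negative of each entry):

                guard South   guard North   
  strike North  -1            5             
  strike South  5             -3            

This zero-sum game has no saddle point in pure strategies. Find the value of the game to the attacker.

v = 11/7

Set the attacker's expected payoff from strike North equal to that from strike South:
  the attacker's payoff from strike North: q·(-1) + (1−q)·5 = -6q + 5
  the attacker's payoff from strike South: q·5 + (1−q)·(-3) = 8q - 3
  -6q + 5 = 8q - 3  ⇒  -14q = -8  ⇒  q = 4/7.
The value is the attacker's expected payoff against this mix (using strike North): (4/7)·(-1) + (3/7)·5 = 11/7.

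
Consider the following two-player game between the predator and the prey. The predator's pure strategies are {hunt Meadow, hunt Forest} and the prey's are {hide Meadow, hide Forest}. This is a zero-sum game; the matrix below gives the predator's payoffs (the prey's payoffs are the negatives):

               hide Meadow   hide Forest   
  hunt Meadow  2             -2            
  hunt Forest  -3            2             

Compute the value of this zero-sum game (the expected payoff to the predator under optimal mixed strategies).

In a mixed equilibrium the predator is indifferent between hunt Meadow and hunt Forest; this condition fixes q.
  the predator's payoff from hunt Meadow: q·2 + (1−q)·(-2) = 4q - 2
  the predator's payoff from hunt Forest: q·(-3) + (1−q)·2 = -5q + 2
  4q - 2 = -5q + 2  ⇒  9q = 4  ⇒  q = 4/9.
The value is the predator's expected payoff against this mix (using hunt Meadow): (4/9)·2 + (5/9)·(-2) = -2/9.

v = -2/9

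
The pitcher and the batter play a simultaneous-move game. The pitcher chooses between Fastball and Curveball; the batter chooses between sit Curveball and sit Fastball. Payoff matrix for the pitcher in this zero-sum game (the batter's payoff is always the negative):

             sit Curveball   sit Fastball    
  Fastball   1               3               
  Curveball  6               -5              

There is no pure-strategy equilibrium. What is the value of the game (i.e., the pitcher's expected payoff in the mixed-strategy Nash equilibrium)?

Set the pitcher's expected payoff from Fastball equal to that from Curveball:
  the pitcher's payoff from Fastball: q·1 + (1−q)·3 = -2q + 3
  the pitcher's payoff from Curveball: q·6 + (1−q)·(-5) = 11q - 5
  -2q + 3 = 11q - 5  ⇒  -13q = -8  ⇒  q = 8/13.
The value is the pitcher's expected payoff against this mix (using Fastball): (8/13)·1 + (5/13)·3 = 23/13.

v = 23/13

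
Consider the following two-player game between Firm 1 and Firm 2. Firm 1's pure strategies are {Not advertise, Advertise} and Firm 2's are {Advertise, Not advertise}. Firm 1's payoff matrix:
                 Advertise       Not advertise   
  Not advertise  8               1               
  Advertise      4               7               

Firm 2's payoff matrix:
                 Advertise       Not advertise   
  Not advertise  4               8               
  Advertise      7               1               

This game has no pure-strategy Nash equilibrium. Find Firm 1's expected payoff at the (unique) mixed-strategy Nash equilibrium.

In a mixed equilibrium Firm 1 is indifferent between Not advertise and Advertise; this condition fixes q.
  Firm 1's payoff from Not advertise: q·8 + (1−q)·1 = 7q + 1
  Firm 1's payoff from Advertise: q·4 + (1−q)·7 = -3q + 7
  7q + 1 = -3q + 7  ⇒  10q = 6  ⇒  q = 3/5.
At equilibrium Firm 1 is indifferent across rows, so Firm 1's payoff equals the payoff from Not advertise: (3/5)·8 + (2/5)·1 = 26/5.

26/5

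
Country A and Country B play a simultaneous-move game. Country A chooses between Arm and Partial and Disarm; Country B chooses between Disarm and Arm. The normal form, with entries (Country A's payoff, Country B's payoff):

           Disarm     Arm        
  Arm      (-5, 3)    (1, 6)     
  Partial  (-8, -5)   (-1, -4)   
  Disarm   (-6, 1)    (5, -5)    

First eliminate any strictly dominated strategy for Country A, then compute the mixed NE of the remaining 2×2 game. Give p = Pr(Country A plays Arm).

p = 2/3

Country A's strategy Partial is strictly dominated by Arm: -5 > -8 and 1 > -1. Eliminate Partial.
Set Country B's expected payoff from Disarm equal to that from Arm:
  Country B's expected payoff from Disarm: p·3 + (1−p)·1 = 2p + 1
  Country B's expected payoff from Arm: p·6 + (1−p)·(-5) = 11p - 5
  2p + 1 = 11p - 5  ⇒  -9p = -6  ⇒  p = 2/3.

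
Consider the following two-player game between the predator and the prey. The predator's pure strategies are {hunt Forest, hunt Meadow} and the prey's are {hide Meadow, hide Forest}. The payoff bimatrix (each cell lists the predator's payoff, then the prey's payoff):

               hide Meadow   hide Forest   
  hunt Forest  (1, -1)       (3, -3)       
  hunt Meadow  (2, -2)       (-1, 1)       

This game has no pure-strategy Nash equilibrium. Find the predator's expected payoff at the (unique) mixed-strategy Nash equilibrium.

Set the predator's expected payoff from hunt Forest equal to that from hunt Meadow:
  the predator's expected payoff from hunt Forest: q·1 + (1−q)·3 = -2q + 3
  the predator's expected payoff from hunt Meadow: q·2 + (1−q)·(-1) = 3q - 1
  -2q + 3 = 3q - 1  ⇒  -5q = -4  ⇒  q = 4/5.
At equilibrium the predator is indifferent across rows, so the predator's payoff equals the payoff from hunt Forest: (4/5)·1 + (1/5)·3 = 7/5.

7/5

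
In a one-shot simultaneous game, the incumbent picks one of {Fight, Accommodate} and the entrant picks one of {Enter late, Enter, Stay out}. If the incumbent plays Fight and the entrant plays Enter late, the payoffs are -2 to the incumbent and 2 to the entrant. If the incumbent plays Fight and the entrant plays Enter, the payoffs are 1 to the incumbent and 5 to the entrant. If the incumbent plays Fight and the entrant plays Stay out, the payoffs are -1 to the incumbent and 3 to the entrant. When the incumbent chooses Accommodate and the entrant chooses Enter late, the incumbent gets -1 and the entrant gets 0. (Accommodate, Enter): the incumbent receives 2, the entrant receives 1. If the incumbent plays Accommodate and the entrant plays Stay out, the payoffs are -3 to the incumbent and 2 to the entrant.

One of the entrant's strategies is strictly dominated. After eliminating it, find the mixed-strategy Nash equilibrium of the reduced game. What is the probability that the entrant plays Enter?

The entrant's strategy Enter late is strictly dominated by Stay out: 3 > 2 and 2 > 0. Eliminate Enter late.
The incumbent's indifference between Fight and Accommodate determines the entrant's mixing probability q:
  the incumbent's payoff to Fight: q·1 + (1−q)·(-1) = 2q - 1
  the incumbent's payoff to Accommodate: q·2 + (1−q)·(-3) = 5q - 3
  2q - 1 = 5q - 3  ⇒  -3q = -2  ⇒  q = 2/3.

q = 2/3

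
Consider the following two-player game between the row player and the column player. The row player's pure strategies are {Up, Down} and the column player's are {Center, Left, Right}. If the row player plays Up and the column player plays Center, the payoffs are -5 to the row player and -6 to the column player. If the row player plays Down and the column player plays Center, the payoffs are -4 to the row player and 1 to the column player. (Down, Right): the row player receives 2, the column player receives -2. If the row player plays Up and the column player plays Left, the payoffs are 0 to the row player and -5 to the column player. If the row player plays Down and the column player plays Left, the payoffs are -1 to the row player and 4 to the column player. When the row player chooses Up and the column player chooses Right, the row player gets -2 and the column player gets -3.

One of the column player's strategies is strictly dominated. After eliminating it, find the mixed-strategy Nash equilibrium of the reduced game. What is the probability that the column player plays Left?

The column player's strategy Center is strictly dominated by Left: -5 > -6 and 4 > 1. Eliminate Center.
The column player's mix must leave the row player indifferent between Up and Down.
  the row player's expected payoff from Up: q·0 + (1−q)·(-2) = 2q - 2
  the row player's expected payoff from Down: q·(-1) + (1−q)·2 = -3q + 2
  2q - 2 = -3q + 2  ⇒  5q = 4  ⇒  q = 4/5.

q = 4/5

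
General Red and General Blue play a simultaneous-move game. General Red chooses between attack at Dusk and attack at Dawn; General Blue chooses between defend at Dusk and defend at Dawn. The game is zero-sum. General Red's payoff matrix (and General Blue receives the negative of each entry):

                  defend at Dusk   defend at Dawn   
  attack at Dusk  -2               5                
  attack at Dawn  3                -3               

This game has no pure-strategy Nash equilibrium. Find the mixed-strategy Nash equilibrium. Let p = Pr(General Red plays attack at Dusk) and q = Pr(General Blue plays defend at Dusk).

For General Blue to be willing to mix, General Blue must be indifferent between defend at Dusk and defend at Dawn, which pins down General Red's mix.
  General Blue's payoff from defend at Dusk: p·2 + (1−p)·(-3) = 5p - 3
  General Blue's payoff from defend at Dawn: p·(-5) + (1−p)·3 = -8p + 3
  5p - 3 = -8p + 3  ⇒  13p = 6  ⇒  p = 6/13.
For General Red to be willing to mix, General Red must be indifferent between attack at Dusk and attack at Dawn, which pins down General Blue's mix.
  General Red's payoff to attack at Dusk: q·(-2) + (1−q)·5 = -7q + 5
  General Red's payoff to attack at Dawn: q·3 + (1−q)·(-3) = 6q - 3
  -7q + 5 = 6q - 3  ⇒  -13q = -8  ⇒  q = 8/13.

p = 6/13, q = 8/13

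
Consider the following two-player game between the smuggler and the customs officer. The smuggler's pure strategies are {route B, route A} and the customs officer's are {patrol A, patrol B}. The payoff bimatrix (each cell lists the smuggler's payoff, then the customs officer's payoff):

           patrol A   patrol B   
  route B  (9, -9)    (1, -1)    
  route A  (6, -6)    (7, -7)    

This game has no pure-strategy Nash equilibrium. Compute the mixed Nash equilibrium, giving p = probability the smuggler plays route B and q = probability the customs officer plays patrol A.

p = 1/9, q = 2/3

The smuggler's mix must leave the customs officer indifferent between patrol A and patrol B.
  the customs officer's payoff from patrol A: p·(-9) + (1−p)·(-6) = -3p - 6
  the customs officer's payoff from patrol B: p·(-1) + (1−p)·(-7) = 6p - 7
  -3p - 6 = 6p - 7  ⇒  -9p = -1  ⇒  p = 1/9.
Set the smuggler's expected payoff from route B equal to that from route A:
  the smuggler's expected payoff from route B: q·9 + (1−q)·1 = 8q + 1
  the smuggler's expected payoff from route A: q·6 + (1−q)·7 = -q + 7
  8q + 1 = -q + 7  ⇒  9q = 6  ⇒  q = 2/3.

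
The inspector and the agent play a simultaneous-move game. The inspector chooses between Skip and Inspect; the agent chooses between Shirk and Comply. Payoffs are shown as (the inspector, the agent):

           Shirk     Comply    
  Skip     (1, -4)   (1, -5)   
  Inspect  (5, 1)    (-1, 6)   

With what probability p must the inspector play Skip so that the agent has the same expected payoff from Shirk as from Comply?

For the agent to be willing to mix, the agent must be indifferent between Shirk and Comply, which pins down the inspector's mix.
  the agent's payoff to Shirk: p·(-4) + (1−p)·1 = -5p + 1
  the agent's payoff to Comply: p·(-5) + (1−p)·6 = -11p + 6
  -5p + 1 = -11p + 6  ⇒  6p = 5  ⇒  p = 5/6.

p = 5/6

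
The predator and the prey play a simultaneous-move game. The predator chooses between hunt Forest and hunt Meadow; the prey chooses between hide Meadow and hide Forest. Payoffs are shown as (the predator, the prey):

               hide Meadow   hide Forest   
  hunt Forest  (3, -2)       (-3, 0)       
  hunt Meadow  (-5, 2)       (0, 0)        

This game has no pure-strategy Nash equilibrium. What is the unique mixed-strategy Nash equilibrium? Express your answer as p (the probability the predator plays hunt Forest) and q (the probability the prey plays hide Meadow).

The predator's mix must leave the prey indifferent between hide Meadow and hide Forest.
  the prey's payoff to hide Meadow: p·(-2) + (1−p)·2 = -4p + 2
  the prey's payoff to hide Forest: p·0 + (1−p)·0 = 0
  -4p + 2 = 0  ⇒  -4p = -2  ⇒  p = 1/2.
In a mixed equilibrium the predator is indifferent between hunt Forest and hunt Meadow; this condition fixes q.
  the predator's payoff from hunt Forest: q·3 + (1−q)·(-3) = 6q - 3
  the predator's payoff from hunt Meadow: q·(-5) + (1−q)·0 = -5q
  6q - 3 = -5q  ⇒  11q = 3  ⇒  q = 3/11.

p = 1/2, q = 3/11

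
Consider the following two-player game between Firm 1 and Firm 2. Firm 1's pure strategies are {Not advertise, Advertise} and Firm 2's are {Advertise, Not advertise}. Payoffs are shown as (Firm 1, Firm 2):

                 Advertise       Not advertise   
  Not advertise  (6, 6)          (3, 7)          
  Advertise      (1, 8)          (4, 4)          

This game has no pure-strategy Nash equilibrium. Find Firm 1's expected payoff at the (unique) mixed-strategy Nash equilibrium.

For Firm 1 to be willing to mix, Firm 1 must be indifferent between Not advertise and Advertise, which pins down Firm 2's mix.
  Firm 1's payoff from Not advertise: q·6 + (1−q)·3 = 3q + 3
  Firm 1's payoff from Advertise: q·1 + (1−q)·4 = -3q + 4
  3q + 3 = -3q + 4  ⇒  6q = 1  ⇒  q = 1/6.
At equilibrium Firm 1 is indifferent across rows, so Firm 1's payoff equals the payoff from Not advertise: (1/6)·6 + (5/6)·3 = 7/2.

7/2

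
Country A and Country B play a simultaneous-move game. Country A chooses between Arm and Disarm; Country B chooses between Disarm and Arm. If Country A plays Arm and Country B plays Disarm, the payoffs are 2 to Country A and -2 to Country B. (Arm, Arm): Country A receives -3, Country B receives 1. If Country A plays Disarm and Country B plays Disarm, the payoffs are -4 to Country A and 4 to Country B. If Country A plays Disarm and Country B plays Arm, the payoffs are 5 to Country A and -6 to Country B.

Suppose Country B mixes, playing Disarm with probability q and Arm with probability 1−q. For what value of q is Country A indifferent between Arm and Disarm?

q = 4/7

In a mixed equilibrium Country A is indifferent between Arm and Disarm; this condition fixes q.
  Country A's payoff from Arm: q·2 + (1−q)·(-3) = 5q - 3
  Country A's payoff from Disarm: q·(-4) + (1−q)·5 = -9q + 5
  5q - 3 = -9q + 5  ⇒  14q = 8  ⇒  q = 4/7.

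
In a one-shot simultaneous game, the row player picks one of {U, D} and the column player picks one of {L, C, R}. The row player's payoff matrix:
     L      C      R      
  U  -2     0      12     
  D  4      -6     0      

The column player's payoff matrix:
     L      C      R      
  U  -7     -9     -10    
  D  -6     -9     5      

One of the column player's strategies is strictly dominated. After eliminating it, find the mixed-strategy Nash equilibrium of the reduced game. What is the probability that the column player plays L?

q = 2/3

The column player's strategy C is strictly dominated by L: -7 > -9 and -6 > -9. Eliminate C.
The row player's indifference between U and D determines the column player's mixing probability q:
  the row player's payoff from U: q·(-2) + (1−q)·12 = -14q + 12
  the row player's payoff from D: q·4 + (1−q)·0 = 4q
  -14q + 12 = 4q  ⇒  -18q = -12  ⇒  q = 2/3.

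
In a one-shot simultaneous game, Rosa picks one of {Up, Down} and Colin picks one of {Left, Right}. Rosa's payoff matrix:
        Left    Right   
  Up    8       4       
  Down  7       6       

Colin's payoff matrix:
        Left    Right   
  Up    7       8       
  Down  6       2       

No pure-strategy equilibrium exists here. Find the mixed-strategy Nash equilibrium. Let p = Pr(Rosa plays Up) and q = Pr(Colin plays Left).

p = 4/5, q = 2/3

Rosa's mix must leave Colin indifferent between Left and Right.
  Colin's expected payoff from Left: p·7 + (1−p)·6 = p + 6
  Colin's expected payoff from Right: p·8 + (1−p)·2 = 6p + 2
  p + 6 = 6p + 2  ⇒  -5p = -4  ⇒  p = 4/5.
Colin's mix must leave Rosa indifferent between Up and Down.
  Rosa's payoff to Up: q·8 + (1−q)·4 = 4q + 4
  Rosa's payoff to Down: q·7 + (1−q)·6 = q + 6
  4q + 4 = q + 6  ⇒  3q = 2  ⇒  q = 2/3.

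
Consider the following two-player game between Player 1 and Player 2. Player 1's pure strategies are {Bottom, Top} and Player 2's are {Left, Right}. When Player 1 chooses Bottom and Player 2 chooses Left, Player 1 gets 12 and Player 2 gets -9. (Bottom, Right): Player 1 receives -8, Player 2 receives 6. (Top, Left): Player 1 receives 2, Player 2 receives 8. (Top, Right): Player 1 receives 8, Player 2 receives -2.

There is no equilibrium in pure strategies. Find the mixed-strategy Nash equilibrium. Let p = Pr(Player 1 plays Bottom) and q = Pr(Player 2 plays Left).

In a mixed equilibrium Player 2 is indifferent between Left and Right; this condition fixes p.
  Player 2's expected payoff from Left: p·(-9) + (1−p)·8 = -17p + 8
  Player 2's expected payoff from Right: p·6 + (1−p)·(-2) = 8p - 2
  -17p + 8 = 8p - 2  ⇒  -25p = -10  ⇒  p = 2/5.
In a mixed equilibrium Player 1 is indifferent between Bottom and Top; this condition fixes q.
  Player 1's expected payoff from Bottom: q·12 + (1−q)·(-8) = 20q - 8
  Player 1's expected payoff from Top: q·2 + (1−q)·8 = -6q + 8
  20q - 8 = -6q + 8  ⇒  26q = 16  ⇒  q = 8/13.

p = 2/5, q = 8/13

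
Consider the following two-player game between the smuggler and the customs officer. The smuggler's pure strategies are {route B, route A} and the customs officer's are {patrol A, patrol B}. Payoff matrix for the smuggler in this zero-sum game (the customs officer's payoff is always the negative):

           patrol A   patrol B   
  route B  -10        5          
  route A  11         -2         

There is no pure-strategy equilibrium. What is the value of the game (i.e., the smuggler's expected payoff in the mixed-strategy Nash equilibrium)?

v = 5/4

The customs officer's mix must leave the smuggler indifferent between route B and route A.
  the smuggler's payoff to route B: q·(-10) + (1−q)·5 = -15q + 5
  the smuggler's payoff to route A: q·11 + (1−q)·(-2) = 13q - 2
  -15q + 5 = 13q - 2  ⇒  -28q = -7  ⇒  q = 1/4.
The value is the smuggler's expected payoff against this mix (using route B): (1/4)·(-10) + (3/4)·5 = 5/4.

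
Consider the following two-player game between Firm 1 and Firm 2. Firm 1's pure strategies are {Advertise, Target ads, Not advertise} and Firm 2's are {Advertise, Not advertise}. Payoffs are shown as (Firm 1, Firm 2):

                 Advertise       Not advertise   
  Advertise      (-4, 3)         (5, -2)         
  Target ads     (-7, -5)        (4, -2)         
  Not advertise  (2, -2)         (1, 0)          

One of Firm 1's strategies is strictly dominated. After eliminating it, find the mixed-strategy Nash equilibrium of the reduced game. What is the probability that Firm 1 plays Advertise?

Firm 1's strategy Target ads is strictly dominated by Advertise: -4 > -7 and 5 > 4. Eliminate Target ads.
For Firm 2 to be willing to mix, Firm 2 must be indifferent between Advertise and Not advertise, which pins down Firm 1's mix.
  Firm 2's payoff to Advertise: p·3 + (1−p)·(-2) = 5p - 2
  Firm 2's payoff to Not advertise: p·(-2) + (1−p)·0 = -2p
  5p - 2 = -2p  ⇒  7p = 2  ⇒  p = 2/7.

p = 2/7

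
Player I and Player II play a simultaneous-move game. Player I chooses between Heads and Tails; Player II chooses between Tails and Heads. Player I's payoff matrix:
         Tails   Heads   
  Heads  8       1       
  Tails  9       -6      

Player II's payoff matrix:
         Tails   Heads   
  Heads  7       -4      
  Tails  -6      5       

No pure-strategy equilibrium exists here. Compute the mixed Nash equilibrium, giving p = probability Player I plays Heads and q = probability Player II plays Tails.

p = 1/2, q = 7/8

For Player II to be willing to mix, Player II must be indifferent between Tails and Heads, which pins down Player I's mix.
  Player II's payoff from Tails: p·7 + (1−p)·(-6) = 13p - 6
  Player II's payoff from Heads: p·(-4) + (1−p)·5 = -9p + 5
  13p - 6 = -9p + 5  ⇒  22p = 11  ⇒  p = 1/2.
Set Player I's expected payoff from Heads equal to that from Tails:
  Player I's payoff from Heads: q·8 + (1−q)·1 = 7q + 1
  Player I's payoff from Tails: q·9 + (1−q)·(-6) = 15q - 6
  7q + 1 = 15q - 6  ⇒  -8q = -7  ⇒  q = 7/8.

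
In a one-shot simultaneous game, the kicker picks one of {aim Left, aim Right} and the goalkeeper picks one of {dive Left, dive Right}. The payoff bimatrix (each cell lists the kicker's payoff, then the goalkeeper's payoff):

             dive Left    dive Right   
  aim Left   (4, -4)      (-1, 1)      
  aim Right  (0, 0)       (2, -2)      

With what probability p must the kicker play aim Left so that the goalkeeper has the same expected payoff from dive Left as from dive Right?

For the goalkeeper to be willing to mix, the goalkeeper must be indifferent between dive Left and dive Right, which pins down the kicker's mix.
  the goalkeeper's payoff from dive Left: p·(-4) + (1−p)·0 = -4p
  the goalkeeper's payoff from dive Right: p·1 + (1−p)·(-2) = 3p - 2
  -4p = 3p - 2  ⇒  -7p = -2  ⇒  p = 2/7.

p = 2/7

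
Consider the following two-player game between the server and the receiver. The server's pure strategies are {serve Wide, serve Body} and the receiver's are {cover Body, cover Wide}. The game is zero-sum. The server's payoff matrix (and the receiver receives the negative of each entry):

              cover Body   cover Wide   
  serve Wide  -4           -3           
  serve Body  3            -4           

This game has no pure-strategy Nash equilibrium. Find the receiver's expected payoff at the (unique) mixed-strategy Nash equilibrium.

In a mixed equilibrium the receiver is indifferent between cover Body and cover Wide; this condition fixes p.
  the receiver's payoff to cover Body: p·4 + (1−p)·(-3) = 7p - 3
  the receiver's payoff to cover Wide: p·3 + (1−p)·4 = -p + 4
  7p - 3 = -p + 4  ⇒  8p = 7  ⇒  p = 7/8.
At equilibrium the receiver is indifferent across columns, so the receiver's payoff equals the payoff from cover Body: (7/8)·4 + (1/8)·(-3) = 25/8.

25/8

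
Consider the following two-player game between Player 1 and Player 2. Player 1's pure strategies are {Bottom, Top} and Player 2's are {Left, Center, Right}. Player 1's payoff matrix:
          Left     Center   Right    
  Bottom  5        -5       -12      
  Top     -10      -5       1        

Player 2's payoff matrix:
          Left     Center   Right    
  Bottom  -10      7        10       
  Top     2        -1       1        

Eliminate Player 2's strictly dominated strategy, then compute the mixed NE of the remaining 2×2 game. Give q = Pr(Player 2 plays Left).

q = 13/28

Player 2's strategy Center is strictly dominated by Right: 10 > 7 and 1 > -1. Eliminate Center.
For Player 1 to be willing to mix, Player 1 must be indifferent between Bottom and Top, which pins down Player 2's mix.
  Player 1's payoff from Bottom: q·5 + (1−q)·(-12) = 17q - 12
  Player 1's payoff from Top: q·(-10) + (1−q)·1 = -11q + 1
  17q - 12 = -11q + 1  ⇒  28q = 13  ⇒  q = 13/28.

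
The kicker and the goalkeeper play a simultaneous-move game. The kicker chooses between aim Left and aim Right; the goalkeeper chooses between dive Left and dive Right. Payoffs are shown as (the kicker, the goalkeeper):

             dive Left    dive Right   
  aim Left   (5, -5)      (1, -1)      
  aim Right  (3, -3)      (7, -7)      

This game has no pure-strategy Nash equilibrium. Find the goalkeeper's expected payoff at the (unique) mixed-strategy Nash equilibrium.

-4

Set the goalkeeper's expected payoff from dive Left equal to that from dive Right:
  the goalkeeper's payoff to dive Left: p·(-5) + (1−p)·(-3) = -2p - 3
  the goalkeeper's payoff to dive Right: p·(-1) + (1−p)·(-7) = 6p - 7
  -2p - 3 = 6p - 7  ⇒  -8p = -4  ⇒  p = 1/2.
At equilibrium the goalkeeper is indifferent across columns, so the goalkeeper's payoff equals the payoff from dive Left: (1/2)·(-5) + (1/2)·(-3) = -4.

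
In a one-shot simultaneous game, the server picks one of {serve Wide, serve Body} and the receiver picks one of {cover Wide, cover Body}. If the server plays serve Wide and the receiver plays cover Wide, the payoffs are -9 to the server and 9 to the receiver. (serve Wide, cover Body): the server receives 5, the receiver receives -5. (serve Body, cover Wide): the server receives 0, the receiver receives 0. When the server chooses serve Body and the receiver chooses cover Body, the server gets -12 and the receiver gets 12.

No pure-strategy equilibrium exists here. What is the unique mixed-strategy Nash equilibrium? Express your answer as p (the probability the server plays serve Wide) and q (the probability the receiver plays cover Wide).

p = 6/13, q = 17/26

Set the receiver's expected payoff from cover Wide equal to that from cover Body:
  the receiver's payoff to cover Wide: p·9 + (1−p)·0 = 9p
  the receiver's payoff to cover Body: p·(-5) + (1−p)·12 = -17p + 12
  9p = -17p + 12  ⇒  26p = 12  ⇒  p = 6/13.
The server's indifference between serve Wide and serve Body determines the receiver's mixing probability q:
  the server's expected payoff from serve Wide: q·(-9) + (1−q)·5 = -14q + 5
  the server's expected payoff from serve Body: q·0 + (1−q)·(-12) = 12q - 12
  -14q + 5 = 12q - 12  ⇒  -26q = -17  ⇒  q = 17/26.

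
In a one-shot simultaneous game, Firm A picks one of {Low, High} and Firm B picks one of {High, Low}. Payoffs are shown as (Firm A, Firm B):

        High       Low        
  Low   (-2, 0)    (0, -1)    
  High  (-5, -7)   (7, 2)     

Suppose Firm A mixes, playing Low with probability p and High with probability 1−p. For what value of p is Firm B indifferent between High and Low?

For Firm B to be willing to mix, Firm B must be indifferent between High and Low, which pins down Firm A's mix.
  Firm B's payoff to High: p·0 + (1−p)·(-7) = 7p - 7
  Firm B's payoff to Low: p·(-1) + (1−p)·2 = -3p + 2
  7p - 7 = -3p + 2  ⇒  10p = 9  ⇒  p = 9/10.

p = 9/10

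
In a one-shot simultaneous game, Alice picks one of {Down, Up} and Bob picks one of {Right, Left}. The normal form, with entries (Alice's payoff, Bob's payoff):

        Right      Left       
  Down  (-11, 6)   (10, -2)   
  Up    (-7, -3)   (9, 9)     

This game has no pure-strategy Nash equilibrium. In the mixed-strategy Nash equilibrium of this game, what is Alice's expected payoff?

29/5

In a mixed equilibrium Alice is indifferent between Down and Up; this condition fixes q.
  Alice's payoff to Down: q·(-11) + (1−q)·10 = -21q + 10
  Alice's payoff to Up: q·(-7) + (1−q)·9 = -16q + 9
  -21q + 10 = -16q + 9  ⇒  -5q = -1  ⇒  q = 1/5.
At equilibrium Alice is indifferent across rows, so Alice's payoff equals the payoff from Down: (1/5)·(-11) + (4/5)·10 = 29/5.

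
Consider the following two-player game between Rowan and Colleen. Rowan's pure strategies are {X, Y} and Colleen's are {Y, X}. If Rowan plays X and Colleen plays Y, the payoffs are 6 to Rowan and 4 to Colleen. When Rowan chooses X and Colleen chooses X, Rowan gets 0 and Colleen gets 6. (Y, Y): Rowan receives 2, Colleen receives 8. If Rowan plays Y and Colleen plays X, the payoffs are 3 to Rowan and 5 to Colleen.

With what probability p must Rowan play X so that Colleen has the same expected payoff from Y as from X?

p = 3/5

Rowan's mix must leave Colleen indifferent between Y and X.
  Colleen's payoff from Y: p·4 + (1−p)·8 = -4p + 8
  Colleen's payoff from X: p·6 + (1−p)·5 = p + 5
  -4p + 8 = p + 5  ⇒  -5p = -3  ⇒  p = 3/5.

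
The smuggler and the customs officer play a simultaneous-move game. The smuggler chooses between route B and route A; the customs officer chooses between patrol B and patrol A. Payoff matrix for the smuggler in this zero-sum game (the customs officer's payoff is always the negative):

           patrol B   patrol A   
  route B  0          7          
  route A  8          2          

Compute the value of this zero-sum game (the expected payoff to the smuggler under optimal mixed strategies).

For the smuggler to be willing to mix, the smuggler must be indifferent between route B and route A, which pins down the customs officer's mix.
  the smuggler's expected payoff from route B: q·0 + (1−q)·7 = -7q + 7
  the smuggler's expected payoff from route A: q·8 + (1−q)·2 = 6q + 2
  -7q + 7 = 6q + 2  ⇒  -13q = -5  ⇒  q = 5/13.
The value is the smuggler's expected payoff against this mix (using route B): (5/13)·0 + (8/13)·7 = 56/13.

v = 56/13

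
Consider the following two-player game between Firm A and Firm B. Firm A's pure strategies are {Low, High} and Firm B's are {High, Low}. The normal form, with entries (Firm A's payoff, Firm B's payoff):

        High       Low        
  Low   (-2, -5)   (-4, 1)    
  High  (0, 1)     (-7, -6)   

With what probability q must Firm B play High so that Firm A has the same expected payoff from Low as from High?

q = 3/5

Firm B's mix must leave Firm A indifferent between Low and High.
  Firm A's payoff from Low: q·(-2) + (1−q)·(-4) = 2q - 4
  Firm A's payoff from High: q·0 + (1−q)·(-7) = 7q - 7
  2q - 4 = 7q - 7  ⇒  -5q = -3  ⇒  q = 3/5.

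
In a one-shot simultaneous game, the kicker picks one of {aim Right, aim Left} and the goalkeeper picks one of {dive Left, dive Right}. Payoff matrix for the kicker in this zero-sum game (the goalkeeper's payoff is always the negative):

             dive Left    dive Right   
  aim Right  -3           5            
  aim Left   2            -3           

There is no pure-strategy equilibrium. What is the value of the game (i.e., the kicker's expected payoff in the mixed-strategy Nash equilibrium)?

For the kicker to be willing to mix, the kicker must be indifferent between aim Right and aim Left, which pins down the goalkeeper's mix.
  the kicker's payoff from aim Right: q·(-3) + (1−q)·5 = -8q + 5
  the kicker's payoff from aim Left: q·2 + (1−q)·(-3) = 5q - 3
  -8q + 5 = 5q - 3  ⇒  -13q = -8  ⇒  q = 8/13.
The value is the kicker's expected payoff against this mix (using aim Right): (8/13)·(-3) + (5/13)·5 = 1/13.

v = 1/13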